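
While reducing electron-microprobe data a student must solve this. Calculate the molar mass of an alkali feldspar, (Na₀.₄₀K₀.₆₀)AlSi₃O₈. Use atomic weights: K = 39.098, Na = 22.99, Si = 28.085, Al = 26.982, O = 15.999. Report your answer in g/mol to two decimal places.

271.88 g/mol

The formula mass is the sum 0.40(22.99) + 0.60(39.098) + 1(26.982) + 3(28.085) + 8(15.999).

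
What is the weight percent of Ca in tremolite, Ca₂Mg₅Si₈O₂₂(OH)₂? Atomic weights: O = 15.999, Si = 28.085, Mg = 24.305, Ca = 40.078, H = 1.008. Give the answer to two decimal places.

M(Ca₂Mg₅Si₈O₂₂(OH)₂) = 812.353 g/mol.
Ca contributes 2 × 40.078 = 80.156 g per mole.
80.156/812.353 = 0.0987 → 9.87%.

9.87 mass %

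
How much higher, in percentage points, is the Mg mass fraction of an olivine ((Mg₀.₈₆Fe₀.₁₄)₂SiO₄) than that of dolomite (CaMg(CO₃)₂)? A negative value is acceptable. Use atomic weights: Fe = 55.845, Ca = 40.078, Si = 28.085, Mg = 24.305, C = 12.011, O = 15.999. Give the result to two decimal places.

14.78 percentage points

Mg in (Mg₀.₈₆Fe₀.₁₄)₂SiO₄: molar mass 149.522 g/mol; 1.72×24.305 = 41.805 g → 27.96 wt%.
Mg in CaMg(CO₃)₂: molar mass 184.399 g/mol; 1×24.305 = 24.305 g → 13.18 wt%.
Difference = 27.96 − 13.18 = 14.78 percentage points.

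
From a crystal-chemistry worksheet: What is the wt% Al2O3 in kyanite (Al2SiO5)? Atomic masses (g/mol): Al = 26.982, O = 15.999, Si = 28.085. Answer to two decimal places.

62.92 wt%

M(Al2SiO5) = 162.044 g/mol; M(Al2O3) = 101.961 g/mol.
Moles Al2O3 per formula unit = 2 Al ÷ 2 = 1.0000.
Al2O3 fraction = (1.0000 × 101.961) / 162.044 = 101.961/162.044 = 0.6292.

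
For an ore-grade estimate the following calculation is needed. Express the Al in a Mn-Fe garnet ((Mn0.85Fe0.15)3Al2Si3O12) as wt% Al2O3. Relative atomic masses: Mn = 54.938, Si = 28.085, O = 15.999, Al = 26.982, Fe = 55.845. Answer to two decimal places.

20.58 wt%

Formula mass = 495.429 g/mol.
2 Al → 1.0000 mol Al2O3 per formula unit; M(Al2O3) = 101.961, so Al2O3 mass = 101.961 g.
101.961/495.429 × 100 = 20.58 wt%.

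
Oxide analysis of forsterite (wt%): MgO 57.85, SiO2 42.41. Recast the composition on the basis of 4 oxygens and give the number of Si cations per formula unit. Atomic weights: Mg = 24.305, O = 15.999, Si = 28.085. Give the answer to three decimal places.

0.992 Si apfu

MgO (M=40.304): mol = 1.43534; Mg = 1.43534, O = 1.43534.
SiO2 (M=60.083): mol = 0.70586; Si = 0.70586, O = 1.41172.
ΣO = 2.84706; factor = 4/ΣO = 1.40496.
Si apfu = 0.70586 × 1.40496 = 0.992.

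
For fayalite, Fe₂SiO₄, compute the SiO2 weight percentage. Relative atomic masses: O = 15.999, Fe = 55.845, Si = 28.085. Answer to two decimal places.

Molar mass of Fe₂SiO₄ = 2·55.845 + 1·28.085 + 4·15.999 = 203.771 g/mol.
Each formula unit contains 1 Si, equivalent to 1/1 = 1.0000 mol SiO2.
M(SiO2) = 1×28.085 + 2×15.999 = 60.083 g/mol.
Mass of SiO2 per formula unit = 1.0000 × 60.083 = 60.083 g.
SiO2 wt% = 60.083 / 203.771 × 100 = 29.49%.

29.49 wt%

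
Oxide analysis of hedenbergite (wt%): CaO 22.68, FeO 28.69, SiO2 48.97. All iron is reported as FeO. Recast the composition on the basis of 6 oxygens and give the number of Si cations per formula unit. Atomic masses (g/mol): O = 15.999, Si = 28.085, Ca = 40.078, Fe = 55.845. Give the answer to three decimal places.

2.009 Si apfu

22.68 wt% CaO ÷ 56.077 g/mol = 0.40444 mol, giving 0.40444 Ca and 0.40444 O.
28.69 wt% FeO ÷ 71.844 g/mol = 0.39934 mol, giving 0.39934 Fe and 0.39934 O.
48.97 wt% SiO2 ÷ 60.083 g/mol = 0.81504 mol, giving 0.81504 Si and 1.63008 O.
Oxygen sums to 2.43386; scaling by 6/2.43386 = 2.46522 puts the formula on 6 O.
Si: 0.81504 × 2.46522 = 2.009 atoms per formula unit.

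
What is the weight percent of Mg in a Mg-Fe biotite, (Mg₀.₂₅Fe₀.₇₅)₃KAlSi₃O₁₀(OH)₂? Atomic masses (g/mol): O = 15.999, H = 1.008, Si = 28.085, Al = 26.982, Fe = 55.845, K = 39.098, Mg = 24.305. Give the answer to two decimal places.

Molar mass of (Mg₀.₂₅Fe₀.₇₅)₃KAlSi₃O₁₀(OH)₂: 0.75·24.305 + 2.25·55.845 + 1·39.098 + 1·26.982 + 3·28.085 + 12·15.999 + 2·1.008 = 488.219 g/mol.
Mass of Mg per formula unit: 0.75 × 24.305 = 18.229 g.
Weight fraction Mg = 18.229 / 488.219 = 0.0373.

3.73 wt%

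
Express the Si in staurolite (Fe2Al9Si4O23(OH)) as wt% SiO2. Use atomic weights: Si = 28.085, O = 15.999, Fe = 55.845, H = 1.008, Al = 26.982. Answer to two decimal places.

Molar mass of Fe2Al9Si4O23(OH) = 2·55.845 + 9·26.982 + 4·28.085 + 24·15.999 + 1·1.008 = 851.852 g/mol.
Each formula unit contains 4 Si, equivalent to 4/1 = 4.0000 mol SiO2.
M(SiO2) = 1×28.085 + 2×15.999 = 60.083 g/mol.
Mass of SiO2 per formula unit = 4.0000 × 60.083 = 240.332 g.
SiO2 wt% = 240.332 / 851.852 × 100 = 28.21%.

28.21 wt%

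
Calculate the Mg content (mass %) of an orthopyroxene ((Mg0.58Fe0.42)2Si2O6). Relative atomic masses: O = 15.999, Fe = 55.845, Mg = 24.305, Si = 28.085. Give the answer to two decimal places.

12.41 mass %

Formula mass = 1.16*24.305 + 0.84*55.845 + 2*28.085 + 6*15.999 = 227.268 g/mol, of which 28.194 g is Mg.
So Mg makes up 28.194/227.268 = 0.1241 of the mass, i.e. 12.41%.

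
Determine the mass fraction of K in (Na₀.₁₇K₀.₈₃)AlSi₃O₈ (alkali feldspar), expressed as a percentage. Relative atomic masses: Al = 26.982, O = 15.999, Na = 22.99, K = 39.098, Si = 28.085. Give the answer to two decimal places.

11.78 wt%

M((Na₀.₁₇K₀.₈₃)AlSi₃O₈) = 275.589 g/mol.
K contributes 0.83 × 39.098 = 32.451 g per mole.
32.451/275.589 = 0.1178 → 11.78%.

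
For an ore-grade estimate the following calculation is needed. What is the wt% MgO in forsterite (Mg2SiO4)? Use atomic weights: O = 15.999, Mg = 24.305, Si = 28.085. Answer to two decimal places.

M(Mg2SiO4) = 140.691 g/mol; M(MgO) = 40.304 g/mol.
Moles MgO per formula unit = 2 Mg ÷ 1 = 2.0000.
MgO fraction = (2.0000 × 40.304) / 140.691 = 80.608/140.691 = 0.5729.

57.29 wt%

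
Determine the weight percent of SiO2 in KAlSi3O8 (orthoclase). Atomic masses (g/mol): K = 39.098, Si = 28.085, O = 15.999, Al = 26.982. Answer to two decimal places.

64.76 wt%

M(KAlSi3O8) = 278.327 g/mol; M(SiO2) = 60.083 g/mol.
Moles SiO2 per formula unit = 3 Si ÷ 1 = 3.0000.
SiO2 fraction = (3.0000 × 60.083) / 278.327 = 180.249/278.327 = 0.6476.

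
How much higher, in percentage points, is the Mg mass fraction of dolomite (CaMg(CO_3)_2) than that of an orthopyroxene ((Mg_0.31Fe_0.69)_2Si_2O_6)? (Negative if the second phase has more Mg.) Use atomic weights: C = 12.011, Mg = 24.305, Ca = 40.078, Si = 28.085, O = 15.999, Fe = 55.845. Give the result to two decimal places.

7.01 percentage points

First mineral: 24.305 g Mg in 184.399 g formula = 13.18 wt% Mg.
Second mineral: 15.069 g Mg in 244.299 g formula = 6.17 wt% Mg.
13.18% − 6.17% gives a difference of 7.01 percentage points.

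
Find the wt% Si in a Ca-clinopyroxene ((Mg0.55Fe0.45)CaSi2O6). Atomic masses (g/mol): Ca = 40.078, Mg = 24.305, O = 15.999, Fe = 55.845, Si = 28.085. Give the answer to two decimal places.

24.34 wt%

Molar mass of (Mg0.55Fe0.45)CaSi2O6: 0.55·24.305 + 0.45·55.845 + 1·40.078 + 2·28.085 + 6·15.999 = 230.740 g/mol.
Mass of Si per formula unit: 2 × 28.085 = 56.170 g.
Weight fraction Si = 56.170 / 230.740 = 0.2434.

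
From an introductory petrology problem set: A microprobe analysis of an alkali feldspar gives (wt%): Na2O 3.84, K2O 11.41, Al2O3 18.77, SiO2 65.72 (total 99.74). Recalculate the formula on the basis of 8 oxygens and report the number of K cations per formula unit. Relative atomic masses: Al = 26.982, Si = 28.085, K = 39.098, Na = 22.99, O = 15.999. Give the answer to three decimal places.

3.84 wt% Na2O ÷ 61.979 g/mol = 0.06196 mol, giving 0.12392 Na and 0.06196 O.
11.41 wt% K2O ÷ 94.195 g/mol = 0.12113 mol, giving 0.24226 K and 0.12113 O.
18.77 wt% Al2O3 ÷ 101.961 g/mol = 0.18409 mol, giving 0.36818 Al and 0.55227 O.
65.72 wt% SiO2 ÷ 60.083 g/mol = 1.09382 mol, giving 1.09382 Si and 2.18764 O.
Oxygen sums to 2.92300; scaling by 8/2.92300 = 2.73691 puts the formula on 8 O.
K: 0.24226 × 2.73691 = 0.663 atoms per formula unit.

0.663 K apfu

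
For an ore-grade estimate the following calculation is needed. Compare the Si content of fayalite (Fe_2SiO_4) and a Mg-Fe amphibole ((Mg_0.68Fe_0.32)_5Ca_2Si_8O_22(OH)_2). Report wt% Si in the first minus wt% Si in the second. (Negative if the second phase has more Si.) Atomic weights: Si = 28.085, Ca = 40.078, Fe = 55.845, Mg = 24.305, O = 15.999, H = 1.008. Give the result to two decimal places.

-12.26 percentage points

M(Fe_2SiO_4) = 203.771 g/mol, so wt% Si = 28.085/203.771 × 100 = 13.78%.
M((Mg_0.68Fe_0.32)_5Ca_2Si_8O_22(OH)_2) = 862.817 g/mol, so wt% Si = 224.680/862.817 × 100 = 26.04%.
13.78 − 26.04 = -12.26 pp.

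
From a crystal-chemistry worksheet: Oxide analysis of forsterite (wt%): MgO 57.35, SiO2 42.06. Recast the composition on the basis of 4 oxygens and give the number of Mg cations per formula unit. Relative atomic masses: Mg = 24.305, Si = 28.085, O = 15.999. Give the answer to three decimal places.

2.016 Mg apfu

MgO (M=40.304): mol = 1.42294; Mg = 1.42294, O = 1.42294.
SiO2 (M=60.083): mol = 0.70003; Si = 0.70003, O = 1.40006.
ΣO = 2.82300; factor = 4/ΣO = 1.41693.
Mg apfu = 1.42294 × 1.41693 = 2.016.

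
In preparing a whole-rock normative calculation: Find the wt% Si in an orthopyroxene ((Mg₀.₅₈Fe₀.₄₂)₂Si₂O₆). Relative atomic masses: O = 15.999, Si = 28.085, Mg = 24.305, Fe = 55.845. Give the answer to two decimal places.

Formula mass = 1.16×24.305 + 0.84×55.845 + 2×28.085 + 6×15.999 = 227.268 g/mol, of which 56.170 g is Si.
So Si makes up 56.170/227.268 = 0.2472 of the mass, i.e. 24.72%.

24.72 weight percent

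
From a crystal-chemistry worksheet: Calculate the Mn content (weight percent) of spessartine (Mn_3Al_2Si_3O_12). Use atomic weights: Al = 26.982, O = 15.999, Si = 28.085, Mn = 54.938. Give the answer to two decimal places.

M(Mn_3Al_2Si_3O_12) = 495.021 g/mol.
Mn contributes 3 × 54.938 = 164.814 g per mole.
164.814/495.021 = 0.3329 → 33.29%.

33.29 weight percent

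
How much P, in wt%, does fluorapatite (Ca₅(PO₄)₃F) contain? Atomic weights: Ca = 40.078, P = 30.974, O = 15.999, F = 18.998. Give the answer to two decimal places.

18.43 wt%

Molar mass of Ca₅(PO₄)₃F: 5·40.078 + 3·30.974 + 12·15.999 + 1·18.998 = 504.298 g/mol.
Mass of P per formula unit: 3 × 30.974 = 92.922 g.
Weight fraction P = 92.922 / 504.298 = 0.1843.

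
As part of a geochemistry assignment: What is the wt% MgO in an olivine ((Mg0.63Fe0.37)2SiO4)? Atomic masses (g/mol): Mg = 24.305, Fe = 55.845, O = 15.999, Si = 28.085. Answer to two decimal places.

Formula mass = 164.031 g/mol.
1.26 Mg → 1.2600 mol MgO per formula unit; M(MgO) = 40.304, so MgO mass = 50.783 g.
50.783/164.031 × 100 = 30.96 wt%.

30.96 wt%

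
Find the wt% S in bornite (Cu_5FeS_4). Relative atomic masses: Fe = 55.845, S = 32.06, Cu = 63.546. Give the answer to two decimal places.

Formula mass = 5*63.546 + 1*55.845 + 4*32.06 = 501.815 g/mol, of which 128.240 g is S.
So S makes up 128.240/501.815 = 0.2556 of the mass, i.e. 25.56%.

25.56 wt%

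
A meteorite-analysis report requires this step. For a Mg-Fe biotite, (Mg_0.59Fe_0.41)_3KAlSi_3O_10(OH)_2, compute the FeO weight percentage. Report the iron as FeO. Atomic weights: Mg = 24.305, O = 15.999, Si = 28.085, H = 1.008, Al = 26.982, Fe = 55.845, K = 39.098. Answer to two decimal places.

19.38 wt%

M((Mg_0.59Fe_0.41)_3KAlSi_3O_10(OH)_2) = 456.048 g/mol; M(FeO) = 71.844 g/mol.
Moles FeO per formula unit = 1.23 Fe ÷ 1 = 1.2300.
FeO fraction = (1.2300 × 71.844) / 456.048 = 88.368/456.048 = 0.1938.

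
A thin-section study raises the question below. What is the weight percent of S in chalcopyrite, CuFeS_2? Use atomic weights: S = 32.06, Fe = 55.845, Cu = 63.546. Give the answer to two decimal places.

34.94 wt%

M(CuFeS_2) = 183.511 g/mol.
S contributes 2 × 32.06 = 64.120 g per mole.
64.120/183.511 = 0.3494 → 34.94%.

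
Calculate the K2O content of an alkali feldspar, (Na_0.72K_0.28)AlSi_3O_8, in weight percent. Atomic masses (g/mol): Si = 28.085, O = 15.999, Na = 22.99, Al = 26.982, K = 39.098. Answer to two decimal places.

M((Na_0.72K_0.28)AlSi_3O_8) = 266.729 g/mol; M(K2O) = 94.195 g/mol.
Moles K2O per formula unit = 0.28 K ÷ 2 = 0.1400.
K2O fraction = (0.1400 × 94.195) / 266.729 = 13.187/266.729 = 0.0494.

4.94 wt%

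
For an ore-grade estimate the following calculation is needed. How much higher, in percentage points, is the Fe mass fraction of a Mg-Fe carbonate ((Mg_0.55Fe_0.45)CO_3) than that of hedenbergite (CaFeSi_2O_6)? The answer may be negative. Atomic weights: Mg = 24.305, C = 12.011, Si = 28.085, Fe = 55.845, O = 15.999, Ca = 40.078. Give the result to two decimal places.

Fe in (Mg_0.55Fe_0.45)CO_3: molar mass 98.506 g/mol; 0.45×55.845 = 25.130 g → 25.51 wt%.
Fe in CaFeSi_2O_6: molar mass 248.087 g/mol; 1×55.845 = 55.845 g → 22.51 wt%.
Difference = 25.51 − 22.51 = 3.00 percentage points.

3.00 percentage points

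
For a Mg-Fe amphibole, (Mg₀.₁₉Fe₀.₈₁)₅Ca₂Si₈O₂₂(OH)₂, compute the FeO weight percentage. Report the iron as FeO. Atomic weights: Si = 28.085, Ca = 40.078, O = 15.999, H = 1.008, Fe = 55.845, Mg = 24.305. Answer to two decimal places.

M((Mg₀.₁₉Fe₀.₈₁)₅Ca₂Si₈O₂₂(OH)₂) = 940.090 g/mol; M(FeO) = 71.844 g/mol.
Moles FeO per formula unit = 4.05 Fe ÷ 1 = 4.0500.
FeO fraction = (4.0500 × 71.844) / 940.090 = 290.968/940.090 = 0.3095.

30.95 wt%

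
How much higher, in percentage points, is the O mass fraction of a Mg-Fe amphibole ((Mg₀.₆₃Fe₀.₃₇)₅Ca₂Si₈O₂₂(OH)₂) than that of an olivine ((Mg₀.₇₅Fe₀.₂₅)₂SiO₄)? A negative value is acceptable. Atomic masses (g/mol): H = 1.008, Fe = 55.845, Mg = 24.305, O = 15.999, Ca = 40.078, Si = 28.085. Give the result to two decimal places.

First mineral: 383.976 g O in 870.702 g formula = 44.10 wt% O.
Second mineral: 63.996 g O in 156.461 g formula = 40.90 wt% O.
44.10% − 40.90% gives a difference of 3.20 percentage points.

3.20 percentage points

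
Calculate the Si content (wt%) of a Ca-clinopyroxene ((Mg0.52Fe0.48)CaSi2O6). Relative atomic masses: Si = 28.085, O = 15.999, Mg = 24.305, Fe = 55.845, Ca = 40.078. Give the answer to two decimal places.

24.24 wt%

M((Mg0.52Fe0.48)CaSi2O6) = 231.686 g/mol.
Si contributes 2 × 28.085 = 56.170 g per mole.
56.170/231.686 = 0.2424 → 24.24%.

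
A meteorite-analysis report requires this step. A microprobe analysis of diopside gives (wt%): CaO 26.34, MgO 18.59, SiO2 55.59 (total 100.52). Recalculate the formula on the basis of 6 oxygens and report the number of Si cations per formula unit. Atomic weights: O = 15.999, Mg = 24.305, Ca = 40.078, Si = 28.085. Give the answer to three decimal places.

CaO (M=56.077): mol = 0.46971; Ca = 0.46971, O = 0.46971.
MgO (M=40.304): mol = 0.46124; Mg = 0.46124, O = 0.46124.
SiO2 (M=60.083): mol = 0.92522; Si = 0.92522, O = 1.85044.
ΣO = 2.78139; factor = 6/ΣO = 2.15719.
Si apfu = 0.92522 × 2.15719 = 1.996.

1.996 Si apfu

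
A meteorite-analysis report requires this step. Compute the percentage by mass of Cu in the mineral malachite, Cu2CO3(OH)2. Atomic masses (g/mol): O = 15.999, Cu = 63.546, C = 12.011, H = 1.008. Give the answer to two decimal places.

57.48 wt%

M(Cu2CO3(OH)2) = 221.114 g/mol.
Cu contributes 2 × 63.546 = 127.092 g per mole.
127.092/221.114 = 0.5748 → 57.48%.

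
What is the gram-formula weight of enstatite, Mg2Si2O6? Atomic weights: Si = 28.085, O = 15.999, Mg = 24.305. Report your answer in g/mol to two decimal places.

M = 2(24.305) + 2(28.085) + 6(15.999)

200.77 g/mol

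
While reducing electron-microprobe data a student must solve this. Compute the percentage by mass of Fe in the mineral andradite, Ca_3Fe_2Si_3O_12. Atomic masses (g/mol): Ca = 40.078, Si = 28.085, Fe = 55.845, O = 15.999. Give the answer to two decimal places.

21.98 wt%

M(Ca_3Fe_2Si_3O_12) = 508.167 g/mol.
Fe contributes 2 × 55.845 = 111.690 g per mole.
111.690/508.167 = 0.2198 → 21.98%.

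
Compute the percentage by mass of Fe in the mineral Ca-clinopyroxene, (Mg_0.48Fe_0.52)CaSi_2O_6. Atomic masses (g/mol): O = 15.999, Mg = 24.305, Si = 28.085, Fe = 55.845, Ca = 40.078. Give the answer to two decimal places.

12.47 mass %

M((Mg_0.48Fe_0.52)CaSi_2O_6) = 232.948 g/mol.
Fe contributes 0.52 × 55.845 = 29.039 g per mole.
29.039/232.948 = 0.1247 → 12.47%.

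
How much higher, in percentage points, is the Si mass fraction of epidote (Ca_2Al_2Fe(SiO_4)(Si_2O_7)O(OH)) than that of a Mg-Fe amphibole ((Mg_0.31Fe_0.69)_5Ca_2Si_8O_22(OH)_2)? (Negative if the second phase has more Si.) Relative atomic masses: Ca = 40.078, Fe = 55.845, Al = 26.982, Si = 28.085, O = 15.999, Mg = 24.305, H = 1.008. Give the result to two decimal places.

-6.95 percentage points

First mineral: 84.255 g Si in 483.215 g formula = 17.44 wt% Si.
Second mineral: 224.680 g Si in 921.166 g formula = 24.39 wt% Si.
17.44% − 24.39% gives a difference of -6.95 percentage points.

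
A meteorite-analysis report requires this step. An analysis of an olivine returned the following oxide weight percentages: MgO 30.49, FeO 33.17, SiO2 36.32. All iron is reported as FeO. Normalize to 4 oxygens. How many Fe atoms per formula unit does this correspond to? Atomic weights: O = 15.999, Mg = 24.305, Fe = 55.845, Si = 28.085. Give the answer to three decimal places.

MgO: 30.49/40.304 = 0.75650 mol → 0.75650 mol Mg, 0.75650 mol O.
FeO: 33.17/71.844 = 0.46169 mol → 0.46169 mol Fe, 0.46169 mol O.
SiO2: 36.32/60.083 = 0.60450 mol → 0.60450 mol Si, 1.20900 mol O.
Total oxygen = 2.42719 mol. Normalization factor = 4/2.42719 = 1.64800.
Fe per 4 O = 0.46169 × 1.64800 = 0.761.

0.761 Fe apfu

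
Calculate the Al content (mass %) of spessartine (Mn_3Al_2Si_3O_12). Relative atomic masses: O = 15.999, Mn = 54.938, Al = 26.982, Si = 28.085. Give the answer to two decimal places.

10.90 mass %

Molar mass of Mn_3Al_2Si_3O_12: 3*54.938 + 2*26.982 + 3*28.085 + 12*15.999 = 495.021 g/mol.
Mass of Al per formula unit: 2 × 26.982 = 53.964 g.
Weight fraction Al = 53.964 / 495.021 = 0.1090.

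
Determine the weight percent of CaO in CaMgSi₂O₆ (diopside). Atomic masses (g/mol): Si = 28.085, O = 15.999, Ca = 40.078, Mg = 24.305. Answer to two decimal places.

Molar mass of CaMgSi₂O₆ = 1·40.078 + 1·24.305 + 2·28.085 + 6·15.999 = 216.547 g/mol.
Each formula unit contains 1 Ca, equivalent to 1/1 = 1.0000 mol CaO.
M(CaO) = 1×40.078 + 1×15.999 = 56.077 g/mol.
Mass of CaO per formula unit = 1.0000 × 56.077 = 56.077 g.
CaO wt% = 56.077 / 216.547 × 100 = 25.90%.

25.90 wt%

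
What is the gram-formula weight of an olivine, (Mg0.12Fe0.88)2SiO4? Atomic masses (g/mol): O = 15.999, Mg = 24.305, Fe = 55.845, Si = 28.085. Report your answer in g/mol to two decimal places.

196.20 g/mol

The formula mass is the sum 0.24*24.305 + 1.76*55.845 + 1*28.085 + 4*15.999.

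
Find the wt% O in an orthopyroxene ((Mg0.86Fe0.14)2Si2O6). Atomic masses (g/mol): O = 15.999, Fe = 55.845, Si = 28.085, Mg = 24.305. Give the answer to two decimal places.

45.80 mass %

Formula mass = 1.72·24.305 + 0.28·55.845 + 2·28.085 + 6·15.999 = 209.605 g/mol, of which 95.994 g is O.
So O makes up 95.994/209.605 = 0.4580 of the mass, i.e. 45.80%.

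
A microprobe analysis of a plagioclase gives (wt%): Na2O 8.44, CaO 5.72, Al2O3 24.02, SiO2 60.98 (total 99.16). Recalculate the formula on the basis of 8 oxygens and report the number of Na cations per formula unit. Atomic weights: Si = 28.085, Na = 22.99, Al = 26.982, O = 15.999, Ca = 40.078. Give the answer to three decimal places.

Na2O (M=61.979): mol = 0.13618; Na = 0.27236, O = 0.13618.
CaO (M=56.077): mol = 0.10200; Ca = 0.10200, O = 0.10200.
Al2O3 (M=101.961): mol = 0.23558; Al = 0.47116, O = 0.70674.
SiO2 (M=60.083): mol = 1.01493; Si = 1.01493, O = 2.02986.
ΣO = 2.97478; factor = 8/ΣO = 2.68927.
Na apfu = 0.27236 × 2.68927 = 0.732.

0.732 Na apfu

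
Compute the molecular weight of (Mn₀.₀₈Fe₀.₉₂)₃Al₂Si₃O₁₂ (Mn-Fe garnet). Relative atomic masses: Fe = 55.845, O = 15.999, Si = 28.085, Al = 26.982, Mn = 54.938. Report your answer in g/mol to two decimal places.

497.52 g/mol

Mn: 0.24 × 54.938 = 13.1851
Fe: 2.76 × 55.845 = 154.1322
Al: 2 × 26.982 = 53.9640
Si: 3 × 28.085 = 84.2550
O: 12 × 15.999 = 191.9880
Summing the contributions gives the formula mass.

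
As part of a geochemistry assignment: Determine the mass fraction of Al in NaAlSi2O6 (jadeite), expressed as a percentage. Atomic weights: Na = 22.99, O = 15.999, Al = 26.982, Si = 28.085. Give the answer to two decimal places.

13.35 weight percent

Formula mass = 1×22.99 + 1×26.982 + 2×28.085 + 6×15.999 = 202.136 g/mol, of which 26.982 g is Al.
So Al makes up 26.982/202.136 = 0.1335 of the mass, i.e. 13.35%.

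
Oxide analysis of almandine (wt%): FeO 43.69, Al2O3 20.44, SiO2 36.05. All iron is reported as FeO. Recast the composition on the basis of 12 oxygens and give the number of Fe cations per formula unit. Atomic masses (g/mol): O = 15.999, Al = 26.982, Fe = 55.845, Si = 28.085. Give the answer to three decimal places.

3.029 Fe apfu

FeO (M=71.844): mol = 0.60812; Fe = 0.60812, O = 0.60812.
Al2O3 (M=101.961): mol = 0.20047; Al = 0.40094, O = 0.60141.
SiO2 (M=60.083): mol = 0.60000; Si = 0.60000, O = 1.20000.
ΣO = 2.40953; factor = 12/ΣO = 4.98022.
Fe apfu = 0.60812 × 4.98022 = 3.029.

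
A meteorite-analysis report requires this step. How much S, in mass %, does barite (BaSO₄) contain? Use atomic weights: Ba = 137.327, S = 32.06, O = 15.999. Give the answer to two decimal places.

M(BaSO₄) = 233.383 g/mol.
S contributes 1 × 32.06 = 32.060 g per mole.
32.060/233.383 = 0.1374 → 13.74%.

13.74 mass %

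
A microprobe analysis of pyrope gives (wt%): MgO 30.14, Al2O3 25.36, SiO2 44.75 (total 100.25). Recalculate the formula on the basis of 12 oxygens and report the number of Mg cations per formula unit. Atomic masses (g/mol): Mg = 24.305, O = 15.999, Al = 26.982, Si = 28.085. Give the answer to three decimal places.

3.008 Mg apfu

MgO: 30.14/40.304 = 0.74782 mol → 0.74782 mol Mg, 0.74782 mol O.
Al2O3: 25.36/101.961 = 0.24872 mol → 0.49744 mol Al, 0.74616 mol O.
SiO2: 44.75/60.083 = 0.74480 mol → 0.74480 mol Si, 1.48960 mol O.
Total oxygen = 2.98358 mol. Normalization factor = 12/2.98358 = 4.02201.
Mg per 12 O = 0.74782 × 4.02201 = 3.008.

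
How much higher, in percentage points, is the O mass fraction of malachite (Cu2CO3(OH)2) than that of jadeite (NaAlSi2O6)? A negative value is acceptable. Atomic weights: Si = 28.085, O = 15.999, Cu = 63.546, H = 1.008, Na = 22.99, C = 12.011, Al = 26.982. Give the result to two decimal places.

-11.31 percentage points

First mineral: 79.995 g O in 221.114 g formula = 36.18 wt% O.
Second mineral: 95.994 g O in 202.136 g formula = 47.49 wt% O.
36.18% − 47.49% gives a difference of -11.31 percentage points.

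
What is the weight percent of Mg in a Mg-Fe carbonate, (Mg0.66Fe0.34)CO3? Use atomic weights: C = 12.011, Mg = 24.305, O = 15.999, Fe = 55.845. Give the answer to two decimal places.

16.88 weight percent

Formula mass = 0.66×24.305 + 0.34×55.845 + 1×12.011 + 3×15.999 = 95.037 g/mol, of which 16.041 g is Mg.
So Mg makes up 16.041/95.037 = 0.1688 of the mass, i.e. 16.88%.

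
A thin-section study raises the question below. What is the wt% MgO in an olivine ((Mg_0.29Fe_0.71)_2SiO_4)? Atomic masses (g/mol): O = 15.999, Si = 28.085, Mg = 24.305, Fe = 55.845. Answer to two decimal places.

Formula mass = 185.478 g/mol.
0.58 Mg → 0.5800 mol MgO per formula unit; M(MgO) = 40.304, so MgO mass = 23.376 g.
23.376/185.478 × 100 = 12.60 wt%.

12.60 wt%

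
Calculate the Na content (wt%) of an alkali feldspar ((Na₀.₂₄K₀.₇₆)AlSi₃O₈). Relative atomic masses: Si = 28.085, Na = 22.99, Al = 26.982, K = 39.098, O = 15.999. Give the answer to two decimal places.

2.01 wt%

M((Na₀.₂₄K₀.₇₆)AlSi₃O₈) = 274.461 g/mol.
Na contributes 0.24 × 22.99 = 5.518 g per mole.
5.518/274.461 = 0.0201 → 2.01%.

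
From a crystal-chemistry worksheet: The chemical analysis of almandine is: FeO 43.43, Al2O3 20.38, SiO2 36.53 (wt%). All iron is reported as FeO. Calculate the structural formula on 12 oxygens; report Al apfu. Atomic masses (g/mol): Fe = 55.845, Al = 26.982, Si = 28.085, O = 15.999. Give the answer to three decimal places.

1.982 Al apfu

FeO (M=71.844): mol = 0.60450; Fe = 0.60450, O = 0.60450.
Al2O3 (M=101.961): mol = 0.19988; Al = 0.39976, O = 0.59964.
SiO2 (M=60.083): mol = 0.60799; Si = 0.60799, O = 1.21598.
ΣO = 2.42012; factor = 12/ΣO = 4.95843.
Al apfu = 0.39976 × 4.95843 = 1.982.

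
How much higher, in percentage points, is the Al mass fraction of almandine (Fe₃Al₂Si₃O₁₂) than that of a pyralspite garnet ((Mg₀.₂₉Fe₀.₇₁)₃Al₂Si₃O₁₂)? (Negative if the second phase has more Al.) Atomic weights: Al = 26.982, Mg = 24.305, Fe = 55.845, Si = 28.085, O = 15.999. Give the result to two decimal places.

-0.63 percentage points

Al in Fe₃Al₂Si₃O₁₂: molar mass 497.742 g/mol; 2×26.982 = 53.964 g → 10.84 wt%.
Al in (Mg₀.₂₉Fe₀.₇₁)₃Al₂Si₃O₁₂: molar mass 470.302 g/mol; 2×26.982 = 53.964 g → 11.47 wt%.
Difference = 10.84 − 11.47 = -0.63 percentage points.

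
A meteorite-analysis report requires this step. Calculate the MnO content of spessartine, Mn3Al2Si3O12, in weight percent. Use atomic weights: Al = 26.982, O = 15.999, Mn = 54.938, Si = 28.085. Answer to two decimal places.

42.99 wt%

Molar mass of Mn3Al2Si3O12 = 3·54.938 + 2·26.982 + 3·28.085 + 12·15.999 = 495.021 g/mol.
Each formula unit contains 3 Mn, equivalent to 3/1 = 3.0000 mol MnO.
M(MnO) = 1×54.938 + 1×15.999 = 70.937 g/mol.
Mass of MnO per formula unit = 3.0000 × 70.937 = 212.811 g.
MnO wt% = 212.811 / 495.021 × 100 = 42.99%.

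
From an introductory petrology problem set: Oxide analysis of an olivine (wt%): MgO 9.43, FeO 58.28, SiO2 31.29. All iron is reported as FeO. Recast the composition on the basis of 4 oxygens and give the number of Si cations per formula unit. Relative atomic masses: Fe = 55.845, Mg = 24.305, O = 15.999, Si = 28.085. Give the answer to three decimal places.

0.998 Si apfu

9.43 wt% MgO ÷ 40.304 g/mol = 0.23397 mol, giving 0.23397 Mg and 0.23397 O.
58.28 wt% FeO ÷ 71.844 g/mol = 0.81120 mol, giving 0.81120 Fe and 0.81120 O.
31.29 wt% SiO2 ÷ 60.083 g/mol = 0.52078 mol, giving 0.52078 Si and 1.04156 O.
Oxygen sums to 2.08673; scaling by 4/2.08673 = 1.91687 puts the formula on 4 O.
Si: 0.52078 × 1.91687 = 0.998 atoms per formula unit.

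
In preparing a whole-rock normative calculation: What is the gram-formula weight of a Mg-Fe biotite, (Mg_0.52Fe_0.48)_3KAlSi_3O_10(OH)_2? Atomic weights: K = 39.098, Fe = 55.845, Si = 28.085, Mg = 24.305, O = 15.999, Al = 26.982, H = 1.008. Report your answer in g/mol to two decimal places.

462.67 g/mol

M = 1.56·24.305 + 1.44·55.845 + 1·39.098 + 1·26.982 + 3·28.085 + 12·15.999 + 2·1.008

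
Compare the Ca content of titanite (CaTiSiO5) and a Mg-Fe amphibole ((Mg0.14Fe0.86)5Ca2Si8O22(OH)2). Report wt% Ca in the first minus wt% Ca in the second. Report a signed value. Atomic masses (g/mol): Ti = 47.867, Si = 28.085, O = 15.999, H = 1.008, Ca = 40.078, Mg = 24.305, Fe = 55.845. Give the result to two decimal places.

11.99 percentage points

M(CaTiSiO5) = 196.025 g/mol, so wt% Ca = 40.078/196.025 × 100 = 20.45%.
M((Mg0.14Fe0.86)5Ca2Si8O22(OH)2) = 947.975 g/mol, so wt% Ca = 80.156/947.975 × 100 = 8.46%.
20.45 − 8.46 = 11.99 pp.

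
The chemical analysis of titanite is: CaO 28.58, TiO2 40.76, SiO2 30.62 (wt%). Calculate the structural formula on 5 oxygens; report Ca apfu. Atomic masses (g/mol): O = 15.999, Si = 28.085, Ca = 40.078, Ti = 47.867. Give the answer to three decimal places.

CaO (M=56.077): mol = 0.50966; Ca = 0.50966, O = 0.50966.
TiO2 (M=79.865): mol = 0.51036; Ti = 0.51036, O = 1.02072.
SiO2 (M=60.083): mol = 0.50963; Si = 0.50963, O = 1.01926.
ΣO = 2.54964; factor = 5/ΣO = 1.96106.
Ca apfu = 0.50966 × 1.96106 = 0.999.

0.999 Ca apfu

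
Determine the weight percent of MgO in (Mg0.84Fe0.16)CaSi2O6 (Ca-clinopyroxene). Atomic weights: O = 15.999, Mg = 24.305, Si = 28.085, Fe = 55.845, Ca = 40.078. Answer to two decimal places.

Molar mass of (Mg0.84Fe0.16)CaSi2O6 = 0.84×24.305 + 0.16×55.845 + 1×40.078 + 2×28.085 + 6×15.999 = 221.593 g/mol.
Each formula unit contains 0.84 Mg, equivalent to 0.84/1 = 0.8400 mol MgO.
M(MgO) = 1×24.305 + 1×15.999 = 40.304 g/mol.
Mass of MgO per formula unit = 0.8400 × 40.304 = 33.855 g.
MgO wt% = 33.855 / 221.593 × 100 = 15.28%.

15.28 wt%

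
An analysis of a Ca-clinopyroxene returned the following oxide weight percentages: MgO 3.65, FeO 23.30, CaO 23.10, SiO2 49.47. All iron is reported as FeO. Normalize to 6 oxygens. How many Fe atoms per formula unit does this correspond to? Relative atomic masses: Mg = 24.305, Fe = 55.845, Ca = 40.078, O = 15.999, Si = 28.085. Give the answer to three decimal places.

0.787 Fe apfu

3.65 wt% MgO ÷ 40.304 g/mol = 0.09056 mol, giving 0.09056 Mg and 0.09056 O.
23.30 wt% FeO ÷ 71.844 g/mol = 0.32431 mol, giving 0.32431 Fe and 0.32431 O.
23.10 wt% CaO ÷ 56.077 g/mol = 0.41193 mol, giving 0.41193 Ca and 0.41193 O.
49.47 wt% SiO2 ÷ 60.083 g/mol = 0.82336 mol, giving 0.82336 Si and 1.64672 O.
Oxygen sums to 2.47352; scaling by 6/2.47352 = 2.42569 puts the formula on 6 O.
Fe: 0.32431 × 2.42569 = 0.787 atoms per formula unit.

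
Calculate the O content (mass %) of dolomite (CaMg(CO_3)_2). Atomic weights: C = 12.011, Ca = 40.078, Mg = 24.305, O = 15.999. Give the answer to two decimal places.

52.06 mass %

M(CaMg(CO_3)_2) = 184.399 g/mol.
O contributes 6 × 15.999 = 95.994 g per mole.
95.994/184.399 = 0.5206 → 52.06%.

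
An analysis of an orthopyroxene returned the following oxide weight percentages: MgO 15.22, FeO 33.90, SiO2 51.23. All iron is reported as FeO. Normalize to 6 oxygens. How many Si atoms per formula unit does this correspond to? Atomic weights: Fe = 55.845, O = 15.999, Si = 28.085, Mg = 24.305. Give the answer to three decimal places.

MgO: 15.22/40.304 = 0.37763 mol → 0.37763 mol Mg, 0.37763 mol O.
FeO: 33.90/71.844 = 0.47186 mol → 0.47186 mol Fe, 0.47186 mol O.
SiO2: 51.23/60.083 = 0.85265 mol → 0.85265 mol Si, 1.70530 mol O.
Total oxygen = 2.55479 mol. Normalization factor = 6/2.55479 = 2.34853.
Si per 6 O = 0.85265 × 2.34853 = 2.002.

2.002 Si apfu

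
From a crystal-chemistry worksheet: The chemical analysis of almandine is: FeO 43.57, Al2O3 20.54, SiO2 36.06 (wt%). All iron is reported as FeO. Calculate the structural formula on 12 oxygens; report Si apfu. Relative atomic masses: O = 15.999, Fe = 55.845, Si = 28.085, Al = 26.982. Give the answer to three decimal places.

FeO (M=71.844): mol = 0.60645; Fe = 0.60645, O = 0.60645.
Al2O3 (M=101.961): mol = 0.20145; Al = 0.40290, O = 0.60435.
SiO2 (M=60.083): mol = 0.60017; Si = 0.60017, O = 1.20034.
ΣO = 2.41114; factor = 12/ΣO = 4.97690.
Si apfu = 0.60017 × 4.97690 = 2.987.

2.987 Si apfu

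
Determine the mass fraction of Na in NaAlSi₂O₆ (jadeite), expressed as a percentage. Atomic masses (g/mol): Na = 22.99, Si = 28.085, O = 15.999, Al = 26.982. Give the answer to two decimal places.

Formula mass = 1*22.99 + 1*26.982 + 2*28.085 + 6*15.999 = 202.136 g/mol, of which 22.990 g is Na.
So Na makes up 22.990/202.136 = 0.1137 of the mass, i.e. 11.37%.

11.37 weight percent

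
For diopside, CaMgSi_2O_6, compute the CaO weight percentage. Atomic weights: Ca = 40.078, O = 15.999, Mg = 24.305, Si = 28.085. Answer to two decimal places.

25.90 wt%

Formula mass = 216.547 g/mol.
1 Ca → 1.0000 mol CaO per formula unit; M(CaO) = 56.077, so CaO mass = 56.077 g.
56.077/216.547 × 100 = 25.90 wt%.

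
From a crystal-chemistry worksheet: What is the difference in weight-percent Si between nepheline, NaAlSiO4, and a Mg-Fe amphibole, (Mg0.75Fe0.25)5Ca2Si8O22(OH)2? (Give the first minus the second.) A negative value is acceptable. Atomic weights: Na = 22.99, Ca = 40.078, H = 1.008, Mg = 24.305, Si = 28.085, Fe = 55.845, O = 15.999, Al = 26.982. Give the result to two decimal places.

M(NaAlSiO4) = 142.053 g/mol, so wt% Si = 28.085/142.053 × 100 = 19.77%.
M((Mg0.75Fe0.25)5Ca2Si8O22(OH)2) = 851.778 g/mol, so wt% Si = 224.680/851.778 × 100 = 26.38%.
19.77 − 26.38 = -6.61 pp.

-6.61 percentage points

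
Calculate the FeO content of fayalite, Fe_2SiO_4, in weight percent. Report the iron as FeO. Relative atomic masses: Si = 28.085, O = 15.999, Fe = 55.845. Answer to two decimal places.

Formula mass = 203.771 g/mol.
2 Fe → 2.0000 mol FeO per formula unit; M(FeO) = 71.844, so FeO mass = 143.688 g.
143.688/203.771 × 100 = 70.51 wt%.

70.51 wt%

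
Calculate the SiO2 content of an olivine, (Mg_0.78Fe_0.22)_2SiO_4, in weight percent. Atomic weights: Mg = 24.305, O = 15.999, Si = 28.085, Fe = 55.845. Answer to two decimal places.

38.87 wt%

M((Mg_0.78Fe_0.22)_2SiO_4) = 154.569 g/mol; M(SiO2) = 60.083 g/mol.
Moles SiO2 per formula unit = 1 Si ÷ 1 = 1.0000.
SiO2 fraction = (1.0000 × 60.083) / 154.569 = 60.083/154.569 = 0.3887.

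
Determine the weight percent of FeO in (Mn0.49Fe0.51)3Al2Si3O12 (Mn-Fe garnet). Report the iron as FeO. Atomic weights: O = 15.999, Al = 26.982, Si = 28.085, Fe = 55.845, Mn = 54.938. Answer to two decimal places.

Molar mass of (Mn0.49Fe0.51)3Al2Si3O12 = 1.47*54.938 + 1.53*55.845 + 2*26.982 + 3*28.085 + 12*15.999 = 496.409 g/mol.
Each formula unit contains 1.53 Fe, equivalent to 1.53/1 = 1.5300 mol FeO.
M(FeO) = 1×55.845 + 1×15.999 = 71.844 g/mol.
Mass of FeO per formula unit = 1.5300 × 71.844 = 109.921 g.
FeO wt% = 109.921 / 496.409 × 100 = 22.14%.

22.14 wt%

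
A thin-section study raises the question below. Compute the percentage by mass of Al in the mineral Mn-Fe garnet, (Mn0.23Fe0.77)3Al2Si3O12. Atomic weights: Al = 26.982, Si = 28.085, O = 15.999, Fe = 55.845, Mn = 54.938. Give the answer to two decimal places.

Formula mass = 0.69·54.938 + 2.31·55.845 + 2·26.982 + 3·28.085 + 12·15.999 = 497.116 g/mol, of which 53.964 g is Al.
So Al makes up 53.964/497.116 = 0.1086 of the mass, i.e. 10.86%.

10.86 wt%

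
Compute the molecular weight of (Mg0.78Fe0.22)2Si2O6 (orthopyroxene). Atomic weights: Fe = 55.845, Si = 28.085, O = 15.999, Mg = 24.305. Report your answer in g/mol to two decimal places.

The formula mass is the sum 1.56(24.305) + 0.44(55.845) + 2(28.085) + 6(15.999).

214.65 g/mol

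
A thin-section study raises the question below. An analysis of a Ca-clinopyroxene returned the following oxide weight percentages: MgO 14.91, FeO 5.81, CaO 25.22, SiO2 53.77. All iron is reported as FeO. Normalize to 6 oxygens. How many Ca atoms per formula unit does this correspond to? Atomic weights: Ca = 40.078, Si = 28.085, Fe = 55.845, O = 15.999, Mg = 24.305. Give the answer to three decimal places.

1.003 Ca apfu

MgO: 14.91/40.304 = 0.36994 mol → 0.36994 mol Mg, 0.36994 mol O.
FeO: 5.81/71.844 = 0.08087 mol → 0.08087 mol Fe, 0.08087 mol O.
CaO: 25.22/56.077 = 0.44974 mol → 0.44974 mol Ca, 0.44974 mol O.
SiO2: 53.77/60.083 = 0.89493 mol → 0.89493 mol Si, 1.78986 mol O.
Total oxygen = 2.69041 mol. Normalization factor = 6/2.69041 = 2.23014.
Ca per 6 O = 0.44974 × 2.23014 = 1.003.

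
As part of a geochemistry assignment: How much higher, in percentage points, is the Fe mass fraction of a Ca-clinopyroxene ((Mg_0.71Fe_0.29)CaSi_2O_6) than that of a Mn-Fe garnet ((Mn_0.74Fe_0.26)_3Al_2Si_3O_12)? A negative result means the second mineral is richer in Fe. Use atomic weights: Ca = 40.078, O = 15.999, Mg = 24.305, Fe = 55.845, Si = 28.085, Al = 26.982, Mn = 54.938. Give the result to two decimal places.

-1.61 percentage points

First mineral: 16.195 g Fe in 225.694 g formula = 7.18 wt% Fe.
Second mineral: 43.559 g Fe in 495.728 g formula = 8.79 wt% Fe.
7.18% − 8.79% gives a difference of -1.61 percentage points.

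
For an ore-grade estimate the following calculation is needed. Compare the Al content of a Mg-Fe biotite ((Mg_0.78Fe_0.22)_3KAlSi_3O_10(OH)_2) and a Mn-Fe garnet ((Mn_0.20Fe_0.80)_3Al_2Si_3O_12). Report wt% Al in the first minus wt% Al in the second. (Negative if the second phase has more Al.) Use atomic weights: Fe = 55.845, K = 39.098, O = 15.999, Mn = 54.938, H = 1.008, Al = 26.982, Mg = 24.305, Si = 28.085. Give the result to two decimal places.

First mineral: 26.982 g Al in 438.070 g formula = 6.16 wt% Al.
Second mineral: 53.964 g Al in 497.198 g formula = 10.85 wt% Al.
6.16% − 10.85% gives a difference of -4.69 percentage points.

-4.69 percentage points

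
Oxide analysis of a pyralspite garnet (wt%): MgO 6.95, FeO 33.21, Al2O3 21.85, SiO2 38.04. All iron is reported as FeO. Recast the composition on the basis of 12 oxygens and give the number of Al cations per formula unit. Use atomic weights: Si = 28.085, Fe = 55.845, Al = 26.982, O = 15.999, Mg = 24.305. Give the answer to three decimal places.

MgO (M=40.304): mol = 0.17244; Mg = 0.17244, O = 0.17244.
FeO (M=71.844): mol = 0.46225; Fe = 0.46225, O = 0.46225.
Al2O3 (M=101.961): mol = 0.21430; Al = 0.42860, O = 0.64290.
SiO2 (M=60.083): mol = 0.63312; Si = 0.63312, O = 1.26624.
ΣO = 2.54383; factor = 12/ΣO = 4.71730.
Al apfu = 0.42860 × 4.71730 = 2.022.

2.022 Al apfu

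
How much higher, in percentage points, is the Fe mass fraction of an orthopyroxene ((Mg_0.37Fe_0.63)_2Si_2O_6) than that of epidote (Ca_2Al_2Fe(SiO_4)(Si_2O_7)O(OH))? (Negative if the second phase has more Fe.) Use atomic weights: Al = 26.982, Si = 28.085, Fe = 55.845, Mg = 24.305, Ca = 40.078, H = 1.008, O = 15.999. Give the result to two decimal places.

M((Mg_0.37Fe_0.63)_2Si_2O_6) = 240.514 g/mol, so wt% Fe = 70.365/240.514 × 100 = 29.26%.
M(Ca_2Al_2Fe(SiO_4)(Si_2O_7)O(OH)) = 483.215 g/mol, so wt% Fe = 55.845/483.215 × 100 = 11.56%.
29.26 − 11.56 = 17.70 pp.

17.70 percentage points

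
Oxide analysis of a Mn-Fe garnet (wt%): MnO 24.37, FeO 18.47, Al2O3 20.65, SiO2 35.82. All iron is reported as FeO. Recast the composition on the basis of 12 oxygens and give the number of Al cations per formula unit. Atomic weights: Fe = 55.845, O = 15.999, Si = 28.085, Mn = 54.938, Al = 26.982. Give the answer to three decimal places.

MnO (M=70.937): mol = 0.34354; Mn = 0.34354, O = 0.34354.
FeO (M=71.844): mol = 0.25708; Fe = 0.25708, O = 0.25708.
Al2O3 (M=101.961): mol = 0.20253; Al = 0.40506, O = 0.60759.
SiO2 (M=60.083): mol = 0.59618; Si = 0.59618, O = 1.19236.
ΣO = 2.40057; factor = 12/ΣO = 4.99881.
Al apfu = 0.40506 × 4.99881 = 2.025.

2.025 Al apfu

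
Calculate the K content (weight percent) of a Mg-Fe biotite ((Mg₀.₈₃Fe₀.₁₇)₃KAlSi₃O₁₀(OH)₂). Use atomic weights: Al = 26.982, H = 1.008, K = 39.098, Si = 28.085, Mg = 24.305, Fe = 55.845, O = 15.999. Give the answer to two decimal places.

9.02 weight percent

Molar mass of (Mg₀.₈₃Fe₀.₁₇)₃KAlSi₃O₁₀(OH)₂: 2.49·24.305 + 0.51·55.845 + 1·39.098 + 1·26.982 + 3·28.085 + 12·15.999 + 2·1.008 = 433.339 g/mol.
Mass of K per formula unit: 1 × 39.098 = 39.098 g.
Weight fraction K = 39.098 / 433.339 = 0.0902.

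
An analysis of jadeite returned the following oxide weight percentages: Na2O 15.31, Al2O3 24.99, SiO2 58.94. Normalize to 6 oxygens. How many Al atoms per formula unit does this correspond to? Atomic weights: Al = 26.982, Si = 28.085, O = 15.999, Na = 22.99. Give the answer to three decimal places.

Na2O: 15.31/61.979 = 0.24702 mol → 0.49404 mol Na, 0.24702 mol O.
Al2O3: 24.99/101.961 = 0.24509 mol → 0.49018 mol Al, 0.73527 mol O.
SiO2: 58.94/60.083 = 0.98098 mol → 0.98098 mol Si, 1.96196 mol O.
Total oxygen = 2.94425 mol. Normalization factor = 6/2.94425 = 2.03787.
Al per 6 O = 0.49018 × 2.03787 = 0.999.

0.999 Al apfu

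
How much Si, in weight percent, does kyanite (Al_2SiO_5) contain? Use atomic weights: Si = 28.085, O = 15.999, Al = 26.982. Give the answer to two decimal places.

17.33 weight percent

Molar mass of Al_2SiO_5: 2×26.982 + 1×28.085 + 5×15.999 = 162.044 g/mol.
Mass of Si per formula unit: 1 × 28.085 = 28.085 g.
Weight fraction Si = 28.085 / 162.044 = 0.1733.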